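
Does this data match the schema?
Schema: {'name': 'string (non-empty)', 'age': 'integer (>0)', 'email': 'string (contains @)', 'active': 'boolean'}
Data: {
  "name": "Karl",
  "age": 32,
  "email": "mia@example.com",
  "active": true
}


Validating each field against schema:
  name: OK (non-empty string)
  age: OK (positive integer)
  email: OK (string with @)
  active: OK (boolean)

Result: VALID

VALID


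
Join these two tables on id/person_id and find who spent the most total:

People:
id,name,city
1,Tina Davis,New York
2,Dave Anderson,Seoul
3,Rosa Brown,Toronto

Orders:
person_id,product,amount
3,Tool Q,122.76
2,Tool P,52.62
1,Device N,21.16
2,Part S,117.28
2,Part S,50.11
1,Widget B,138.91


Join on: people.id = orders.person_id

Joined rows:
  Rosa Brown (Toronto) bought Tool Q for $122.76
  Dave Anderson (Seoul) bought Tool P for $52.62
  Tina Davis (New York) bought Device N for $21.16
  Dave Anderson (Seoul) bought Part S for $117.28
  Dave Anderson (Seoul) bought Part S for $50.11
  Tina Davis (New York) bought Widget B for $138.91

Total per person:
  Dave Anderson: $220.01
  Tina Davis: $160.07
  Rosa Brown: $122.76

Top spender: Dave Anderson ($220.01)

Dave Anderson ($220.01)


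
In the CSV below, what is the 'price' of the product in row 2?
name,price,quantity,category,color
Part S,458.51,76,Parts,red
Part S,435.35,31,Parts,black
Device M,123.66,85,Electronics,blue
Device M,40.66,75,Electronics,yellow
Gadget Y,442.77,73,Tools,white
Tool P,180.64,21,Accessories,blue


Query: Row 2 ('Part S'), column 'price'
Value: 435.35

435.35


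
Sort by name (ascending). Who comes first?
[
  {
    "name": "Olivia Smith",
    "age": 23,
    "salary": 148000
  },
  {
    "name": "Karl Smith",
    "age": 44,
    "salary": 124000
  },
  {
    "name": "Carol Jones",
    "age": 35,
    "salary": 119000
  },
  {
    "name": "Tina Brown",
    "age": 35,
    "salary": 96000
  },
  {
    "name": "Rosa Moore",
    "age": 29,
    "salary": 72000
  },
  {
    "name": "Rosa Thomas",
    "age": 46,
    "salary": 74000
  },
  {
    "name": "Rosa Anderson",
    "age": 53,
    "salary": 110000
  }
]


Sort by: name (ascending)

Sorted order:
  1. Carol Jones (name = Carol Jones)
  2. Karl Smith (name = Karl Smith)
  3. Olivia Smith (name = Olivia Smith)
  4. Rosa Anderson (name = Rosa Anderson)
  5. Rosa Moore (name = Rosa Moore)
  6. Rosa Thomas (name = Rosa Thomas)
  7. Tina Brown (name = Tina Brown)

First: Carol Jones

Carol Jones


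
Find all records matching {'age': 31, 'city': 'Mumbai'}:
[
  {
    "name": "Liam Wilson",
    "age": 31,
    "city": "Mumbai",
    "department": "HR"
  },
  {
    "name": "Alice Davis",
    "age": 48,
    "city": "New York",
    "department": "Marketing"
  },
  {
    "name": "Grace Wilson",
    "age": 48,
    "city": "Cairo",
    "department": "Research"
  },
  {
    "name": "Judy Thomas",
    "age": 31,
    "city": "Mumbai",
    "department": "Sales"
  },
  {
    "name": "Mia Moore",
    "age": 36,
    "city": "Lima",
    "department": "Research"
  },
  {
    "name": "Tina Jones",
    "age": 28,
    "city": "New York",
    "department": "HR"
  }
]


Search criteria: {'age': 31, 'city': 'Mumbai'}

Checking 6 records:
  Liam Wilson: {age: 31, city: Mumbai} <-- MATCH
  Alice Davis: {age: 48, city: New York}
  Grace Wilson: {age: 48, city: Cairo}
  Judy Thomas: {age: 31, city: Mumbai} <-- MATCH
  Mia Moore: {age: 36, city: Lima}
  Tina Jones: {age: 28, city: New York}

Matches: ["Liam Wilson", "Judy Thomas"]

["Liam Wilson", "Judy Thomas"]


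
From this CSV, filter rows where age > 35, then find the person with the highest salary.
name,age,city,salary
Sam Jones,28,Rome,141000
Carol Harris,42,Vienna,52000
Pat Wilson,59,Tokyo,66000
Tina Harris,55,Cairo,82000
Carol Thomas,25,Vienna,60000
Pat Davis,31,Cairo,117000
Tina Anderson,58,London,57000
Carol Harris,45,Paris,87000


Filter: age > 35
Sort by: salary (descending)

Filtered records (5):
  Carol Harris, age 45, salary $87000
  Tina Harris, age 55, salary $82000
  Pat Wilson, age 59, salary $66000
  Tina Anderson, age 58, salary $57000
  Carol Harris, age 42, salary $52000

Highest salary: Carol Harris ($87000)

Carol Harris


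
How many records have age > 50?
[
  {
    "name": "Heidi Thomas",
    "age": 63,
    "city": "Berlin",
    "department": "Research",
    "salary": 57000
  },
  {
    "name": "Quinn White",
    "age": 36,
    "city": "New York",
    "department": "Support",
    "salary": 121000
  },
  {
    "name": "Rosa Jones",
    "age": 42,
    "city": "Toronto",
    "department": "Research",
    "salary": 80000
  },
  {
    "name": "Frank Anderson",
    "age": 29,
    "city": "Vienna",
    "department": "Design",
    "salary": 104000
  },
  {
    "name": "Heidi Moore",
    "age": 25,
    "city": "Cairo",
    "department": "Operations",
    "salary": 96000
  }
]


Data: 5 records
Condition: age > 50

Checking each record:
  Heidi Thomas: 63 MATCH
  Quinn White: 36
  Rosa Jones: 42
  Frank Anderson: 29
  Heidi Moore: 25

Count: 1

1


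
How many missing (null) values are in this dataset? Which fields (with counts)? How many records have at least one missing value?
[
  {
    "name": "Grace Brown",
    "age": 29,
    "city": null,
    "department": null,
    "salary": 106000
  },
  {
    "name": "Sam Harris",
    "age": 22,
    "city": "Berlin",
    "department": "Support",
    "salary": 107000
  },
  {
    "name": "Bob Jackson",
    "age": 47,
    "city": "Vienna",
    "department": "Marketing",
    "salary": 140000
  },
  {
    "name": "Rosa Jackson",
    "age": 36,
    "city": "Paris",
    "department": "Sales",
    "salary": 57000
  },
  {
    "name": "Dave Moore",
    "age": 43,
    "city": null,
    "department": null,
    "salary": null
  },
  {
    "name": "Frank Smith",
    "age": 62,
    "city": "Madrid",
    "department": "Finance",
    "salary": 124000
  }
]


Checking for missing (null) values in 6 records:

  Grace Brown: city, department
  Sam Harris: complete
  Bob Jackson: complete
  Rosa Jackson: complete
  Dave Moore: city, department, salary
  Frank Smith: complete

Per field:
  name: 0 missing
  age: 0 missing
  city: 2 missing
  department: 2 missing
  salary: 1 missing

Total missing values: 5
Records with any missing: 2

5 missing values (city: 2, department: 2, salary: 1); 2 incomplete records


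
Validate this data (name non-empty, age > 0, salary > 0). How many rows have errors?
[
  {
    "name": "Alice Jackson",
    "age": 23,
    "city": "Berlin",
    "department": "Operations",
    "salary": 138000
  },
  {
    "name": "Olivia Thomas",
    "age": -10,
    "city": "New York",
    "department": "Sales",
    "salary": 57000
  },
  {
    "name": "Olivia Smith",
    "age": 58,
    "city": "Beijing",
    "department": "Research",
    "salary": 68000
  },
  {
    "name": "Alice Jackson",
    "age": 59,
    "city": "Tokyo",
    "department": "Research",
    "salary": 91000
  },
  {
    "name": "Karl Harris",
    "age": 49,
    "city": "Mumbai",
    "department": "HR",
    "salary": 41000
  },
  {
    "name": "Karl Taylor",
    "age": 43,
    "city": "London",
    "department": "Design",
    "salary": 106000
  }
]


Validating 6 records:
Rules: name non-empty, age > 0, salary > 0

  Row 1 (Alice Jackson): OK
  Row 2 (Olivia Thomas): negative age: -10
  Row 3 (Olivia Smith): OK
  Row 4 (Alice Jackson): OK
  Row 5 (Karl Harris): OK
  Row 6 (Karl Taylor): OK

Total errors: 1

1 errors


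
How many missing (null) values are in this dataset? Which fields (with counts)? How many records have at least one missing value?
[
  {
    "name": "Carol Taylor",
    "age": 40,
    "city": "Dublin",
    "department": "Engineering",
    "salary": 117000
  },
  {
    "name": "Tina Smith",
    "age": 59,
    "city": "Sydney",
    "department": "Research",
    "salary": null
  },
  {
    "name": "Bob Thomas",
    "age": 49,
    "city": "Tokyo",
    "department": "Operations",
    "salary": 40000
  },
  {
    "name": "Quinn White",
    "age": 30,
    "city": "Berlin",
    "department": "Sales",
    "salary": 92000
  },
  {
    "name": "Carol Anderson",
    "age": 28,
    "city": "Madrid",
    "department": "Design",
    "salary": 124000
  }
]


Checking for missing (null) values in 5 records:

  Carol Taylor: complete
  Tina Smith: salary
  Bob Thomas: complete
  Quinn White: complete
  Carol Anderson: complete

Per field:
  name: 0 missing
  age: 0 missing
  city: 0 missing
  department: 0 missing
  salary: 1 missing

Total missing values: 1
Records with any missing: 1

1 missing values (salary: 1); 1 incomplete records


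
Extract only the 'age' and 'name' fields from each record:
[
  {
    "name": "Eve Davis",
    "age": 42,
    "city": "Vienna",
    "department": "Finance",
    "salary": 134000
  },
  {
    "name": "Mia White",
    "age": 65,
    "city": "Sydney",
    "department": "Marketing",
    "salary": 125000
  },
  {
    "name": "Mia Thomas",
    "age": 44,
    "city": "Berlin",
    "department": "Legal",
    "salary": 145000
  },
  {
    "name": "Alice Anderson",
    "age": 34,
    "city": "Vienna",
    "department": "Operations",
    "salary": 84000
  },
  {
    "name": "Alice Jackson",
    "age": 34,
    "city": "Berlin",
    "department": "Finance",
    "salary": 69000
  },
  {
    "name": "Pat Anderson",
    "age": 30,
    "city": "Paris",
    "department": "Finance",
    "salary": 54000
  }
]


Original: 6 records with fields: name, age, city, department, salary
Keep: ['age', 'name']
Drop: ['city', 'department', 'salary']
Result: 6 records, 2 fields each

[
  {
    "age": 42,
    "name": "Eve Davis"
  },
  {
    "age": 65,
    "name": "Mia White"
  },
  {
    "age": 44,
    "name": "Mia Thomas"
  },
  {
    "age": 34,
    "name": "Alice Anderson"
  },
  {
    "age": 34,
    "name": "Alice Jackson"
  },
  {
    "age": 30,
    "name": "Pat Anderson"
  }
]


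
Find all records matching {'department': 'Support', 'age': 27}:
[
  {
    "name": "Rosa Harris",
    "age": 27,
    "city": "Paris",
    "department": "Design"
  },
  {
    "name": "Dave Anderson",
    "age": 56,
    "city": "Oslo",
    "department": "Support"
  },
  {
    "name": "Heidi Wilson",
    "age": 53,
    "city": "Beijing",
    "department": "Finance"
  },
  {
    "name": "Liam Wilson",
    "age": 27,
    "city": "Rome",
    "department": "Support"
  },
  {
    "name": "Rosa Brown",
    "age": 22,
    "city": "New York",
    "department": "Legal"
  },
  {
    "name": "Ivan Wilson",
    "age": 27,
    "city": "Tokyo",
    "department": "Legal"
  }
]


Search criteria: {'department': 'Support', 'age': 27}

Checking 6 records:
  Rosa Harris: {department: Design, age: 27}
  Dave Anderson: {department: Support, age: 56}
  Heidi Wilson: {department: Finance, age: 53}
  Liam Wilson: {department: Support, age: 27} <-- MATCH
  Rosa Brown: {department: Legal, age: 22}
  Ivan Wilson: {department: Legal, age: 27}

Matches: ["Liam Wilson"]

["Liam Wilson"]


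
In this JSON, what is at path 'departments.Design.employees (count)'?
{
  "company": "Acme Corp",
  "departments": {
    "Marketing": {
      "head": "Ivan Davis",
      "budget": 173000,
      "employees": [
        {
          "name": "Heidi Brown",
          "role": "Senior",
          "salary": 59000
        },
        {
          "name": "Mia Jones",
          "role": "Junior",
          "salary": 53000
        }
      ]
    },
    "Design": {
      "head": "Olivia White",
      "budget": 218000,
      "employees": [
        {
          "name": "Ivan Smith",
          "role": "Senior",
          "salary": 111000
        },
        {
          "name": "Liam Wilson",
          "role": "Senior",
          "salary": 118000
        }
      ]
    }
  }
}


Path: departments.Design.employees (count)

Navigate:
  -> departments
  -> Design
  -> employees (array, length 2)

2


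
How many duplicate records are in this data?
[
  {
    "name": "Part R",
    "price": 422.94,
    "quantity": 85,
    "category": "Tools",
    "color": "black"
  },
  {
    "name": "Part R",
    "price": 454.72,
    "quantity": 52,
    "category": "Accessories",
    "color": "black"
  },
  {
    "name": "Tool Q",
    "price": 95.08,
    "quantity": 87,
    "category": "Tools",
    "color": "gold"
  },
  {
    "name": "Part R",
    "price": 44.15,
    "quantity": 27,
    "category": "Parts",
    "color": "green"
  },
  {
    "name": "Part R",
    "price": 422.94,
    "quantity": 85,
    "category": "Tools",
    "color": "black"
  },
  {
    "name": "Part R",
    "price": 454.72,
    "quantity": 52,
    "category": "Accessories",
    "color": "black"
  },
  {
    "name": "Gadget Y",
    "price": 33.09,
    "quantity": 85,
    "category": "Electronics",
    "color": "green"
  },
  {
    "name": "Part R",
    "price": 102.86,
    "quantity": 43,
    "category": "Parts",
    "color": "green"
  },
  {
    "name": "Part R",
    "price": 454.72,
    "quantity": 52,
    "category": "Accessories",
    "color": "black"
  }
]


Checking 9 records for duplicates:

  Row 1: Part R ($422.94, qty 85)
  Row 2: Part R ($454.72, qty 52)
  Row 3: Tool Q ($95.08, qty 87)
  Row 4: Part R ($44.15, qty 27)
  Row 5: Part R ($422.94, qty 85) <-- DUPLICATE
  Row 6: Part R ($454.72, qty 52) <-- DUPLICATE
  Row 7: Gadget Y ($33.09, qty 85)
  Row 8: Part R ($102.86, qty 43)
  Row 9: Part R ($454.72, qty 52) <-- DUPLICATE

Duplicates found: 3
Unique records: 6

3 duplicates, 6 unique


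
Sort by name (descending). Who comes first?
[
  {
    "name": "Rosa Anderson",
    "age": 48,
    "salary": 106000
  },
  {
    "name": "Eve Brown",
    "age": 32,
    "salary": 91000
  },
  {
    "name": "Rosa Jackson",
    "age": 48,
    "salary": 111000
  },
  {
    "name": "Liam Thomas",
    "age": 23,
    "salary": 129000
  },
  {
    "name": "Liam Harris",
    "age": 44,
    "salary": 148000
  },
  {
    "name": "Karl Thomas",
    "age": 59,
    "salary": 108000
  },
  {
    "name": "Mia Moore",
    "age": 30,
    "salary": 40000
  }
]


Sort by: name (descending)

Sorted order:
  1. Rosa Jackson (name = Rosa Jackson)
  2. Rosa Anderson (name = Rosa Anderson)
  3. Mia Moore (name = Mia Moore)
  4. Liam Thomas (name = Liam Thomas)
  5. Liam Harris (name = Liam Harris)
  6. Karl Thomas (name = Karl Thomas)
  7. Eve Brown (name = Eve Brown)

First: Rosa Jackson

Rosa Jackson


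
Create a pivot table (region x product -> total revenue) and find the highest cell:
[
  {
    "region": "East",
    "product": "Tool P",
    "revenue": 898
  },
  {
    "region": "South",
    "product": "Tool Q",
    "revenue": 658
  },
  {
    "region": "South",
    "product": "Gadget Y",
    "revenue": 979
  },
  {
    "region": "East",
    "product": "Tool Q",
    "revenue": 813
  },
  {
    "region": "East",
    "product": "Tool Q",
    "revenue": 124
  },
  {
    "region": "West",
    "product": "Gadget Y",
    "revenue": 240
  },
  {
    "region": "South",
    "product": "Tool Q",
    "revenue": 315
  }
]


Pivot: region (rows) x product (columns) -> total revenue

     Gadget Y      Tool P        Tool Q      
East             0           898           937  
South          979             0           973  
West           240             0             0  

Highest: South / Gadget Y = $979

South / Gadget Y = $979


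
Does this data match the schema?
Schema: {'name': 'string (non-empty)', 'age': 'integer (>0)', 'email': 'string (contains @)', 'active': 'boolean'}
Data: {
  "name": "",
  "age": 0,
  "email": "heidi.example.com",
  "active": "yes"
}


Validating each field against schema:
  name: FAIL ("" is an empty string)
  age: FAIL (0 is not > 0)
  email: FAIL ("heidi.example.com" does not contain @)
  active: FAIL ("yes" is not a boolean)

Result: INVALID (4 errors: name, age, email, active)

INVALID (4 errors: name, age, email, active)


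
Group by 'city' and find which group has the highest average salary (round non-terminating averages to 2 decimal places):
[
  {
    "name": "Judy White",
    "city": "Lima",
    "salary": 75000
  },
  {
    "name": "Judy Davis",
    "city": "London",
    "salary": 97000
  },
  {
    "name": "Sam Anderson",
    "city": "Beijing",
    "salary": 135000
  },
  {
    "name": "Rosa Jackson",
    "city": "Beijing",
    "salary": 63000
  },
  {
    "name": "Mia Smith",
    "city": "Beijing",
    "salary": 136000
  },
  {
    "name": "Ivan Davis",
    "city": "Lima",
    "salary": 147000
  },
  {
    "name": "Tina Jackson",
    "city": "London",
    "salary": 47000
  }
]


Group by: city

Groups:
  Beijing: 3 people, avg salary = 334000/3 ≈ $111333.33
  Lima: 2 people, avg salary = 222000/2 = $111000
  London: 2 people, avg salary = 144000/2 = $72000

Highest average salary: Beijing (≈$111333.33)

Beijing (≈$111333.33)


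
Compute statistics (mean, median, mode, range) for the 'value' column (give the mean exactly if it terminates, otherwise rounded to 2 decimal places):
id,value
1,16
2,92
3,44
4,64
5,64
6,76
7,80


Data: [16, 92, 44, 64, 64, 76, 80]
Count: 7
Sum: 436
Mean: 436/7 ≈ 62.29 (rounded to 2 decimal places)
Sorted: [16, 44, 64, 64, 76, 80, 92]
Median: 64.0
Mode: 64 (2 times)
Range: 92 - 16 = 76
Min: 16, Max: 92

mean≈62.29, median=64.0, mode=64, range=76


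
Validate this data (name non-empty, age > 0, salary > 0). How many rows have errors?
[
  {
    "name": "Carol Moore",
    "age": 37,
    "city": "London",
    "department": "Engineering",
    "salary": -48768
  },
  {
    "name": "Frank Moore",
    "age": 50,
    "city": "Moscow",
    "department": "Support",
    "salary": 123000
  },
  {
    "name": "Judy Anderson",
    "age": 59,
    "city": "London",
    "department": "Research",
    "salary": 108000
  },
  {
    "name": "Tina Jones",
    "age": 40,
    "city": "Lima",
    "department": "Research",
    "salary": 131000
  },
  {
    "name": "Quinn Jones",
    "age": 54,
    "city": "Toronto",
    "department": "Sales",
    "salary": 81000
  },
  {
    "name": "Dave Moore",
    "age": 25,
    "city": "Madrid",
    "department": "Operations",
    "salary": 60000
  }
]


Validating 6 records:
Rules: name non-empty, age > 0, salary > 0

  Row 1 (Carol Moore): negative salary: -48768
  Row 2 (Frank Moore): OK
  Row 3 (Judy Anderson): OK
  Row 4 (Tina Jones): OK
  Row 5 (Quinn Jones): OK
  Row 6 (Dave Moore): OK

Total errors: 1

1 errors


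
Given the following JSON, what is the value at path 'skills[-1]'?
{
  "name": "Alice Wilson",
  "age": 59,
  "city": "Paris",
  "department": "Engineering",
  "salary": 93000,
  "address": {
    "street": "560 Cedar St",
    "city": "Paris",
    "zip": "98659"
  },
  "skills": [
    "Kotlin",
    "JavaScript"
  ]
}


Query: skills[-1]
Path: skills -> last element
Value: JavaScript

JavaScript


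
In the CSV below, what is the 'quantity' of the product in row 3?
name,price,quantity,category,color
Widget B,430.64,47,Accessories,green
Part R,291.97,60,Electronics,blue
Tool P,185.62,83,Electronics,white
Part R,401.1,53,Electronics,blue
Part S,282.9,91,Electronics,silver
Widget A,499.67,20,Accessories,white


Query: Row 3 ('Tool P'), column 'quantity'
Value: 83

83


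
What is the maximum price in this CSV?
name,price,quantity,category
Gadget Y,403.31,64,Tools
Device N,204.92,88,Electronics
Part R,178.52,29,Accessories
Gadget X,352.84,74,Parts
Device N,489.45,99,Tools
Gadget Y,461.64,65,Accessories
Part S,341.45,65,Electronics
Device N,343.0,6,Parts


Computing maximum price:
Values: [403.31, 204.92, 178.52, 352.84, 489.45, 461.64, 341.45, 343.0]
Max = 489.45

489.45


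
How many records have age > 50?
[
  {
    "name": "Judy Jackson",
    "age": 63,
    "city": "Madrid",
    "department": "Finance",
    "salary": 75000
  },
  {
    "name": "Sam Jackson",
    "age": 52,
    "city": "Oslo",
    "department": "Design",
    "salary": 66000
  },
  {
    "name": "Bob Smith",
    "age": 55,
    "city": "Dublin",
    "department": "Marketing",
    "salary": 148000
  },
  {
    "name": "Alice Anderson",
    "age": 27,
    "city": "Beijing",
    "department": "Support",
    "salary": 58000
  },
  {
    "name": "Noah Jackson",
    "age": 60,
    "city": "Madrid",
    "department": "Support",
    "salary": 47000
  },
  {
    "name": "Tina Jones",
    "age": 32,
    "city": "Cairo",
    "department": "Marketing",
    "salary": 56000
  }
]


Data: 6 records
Condition: age > 50

Checking each record:
  Judy Jackson: 63 MATCH
  Sam Jackson: 52 MATCH
  Bob Smith: 55 MATCH
  Alice Anderson: 27
  Noah Jackson: 60 MATCH
  Tina Jones: 32

Count: 4

4


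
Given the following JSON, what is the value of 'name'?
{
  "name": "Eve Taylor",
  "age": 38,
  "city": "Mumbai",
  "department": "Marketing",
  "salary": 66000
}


Looking up field 'name'
Value: Eve Taylor

Eve Taylor


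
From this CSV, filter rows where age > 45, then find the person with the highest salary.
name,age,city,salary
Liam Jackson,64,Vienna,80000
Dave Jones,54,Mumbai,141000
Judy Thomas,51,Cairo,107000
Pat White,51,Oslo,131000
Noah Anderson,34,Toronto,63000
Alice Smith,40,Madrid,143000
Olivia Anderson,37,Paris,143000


Filter: age > 45
Sort by: salary (descending)

Filtered records (4):
  Dave Jones, age 54, salary $141000
  Pat White, age 51, salary $131000
  Judy Thomas, age 51, salary $107000
  Liam Jackson, age 64, salary $80000

Highest salary: Dave Jones ($141000)

Dave Jones


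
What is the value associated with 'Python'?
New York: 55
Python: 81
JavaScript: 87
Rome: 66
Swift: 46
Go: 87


Looking up key 'Python'
Value: 81

81


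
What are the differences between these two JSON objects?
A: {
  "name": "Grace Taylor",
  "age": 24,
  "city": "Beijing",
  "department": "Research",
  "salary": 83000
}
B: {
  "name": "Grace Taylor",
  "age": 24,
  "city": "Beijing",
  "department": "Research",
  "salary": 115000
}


Comparing each field (in key order):
  name: same
  age: same
  city: same
  department: same
  salary: DIFFERENT
Differences:
  salary: 83000 -> 115000

1 field(s) changed

1 change: salary


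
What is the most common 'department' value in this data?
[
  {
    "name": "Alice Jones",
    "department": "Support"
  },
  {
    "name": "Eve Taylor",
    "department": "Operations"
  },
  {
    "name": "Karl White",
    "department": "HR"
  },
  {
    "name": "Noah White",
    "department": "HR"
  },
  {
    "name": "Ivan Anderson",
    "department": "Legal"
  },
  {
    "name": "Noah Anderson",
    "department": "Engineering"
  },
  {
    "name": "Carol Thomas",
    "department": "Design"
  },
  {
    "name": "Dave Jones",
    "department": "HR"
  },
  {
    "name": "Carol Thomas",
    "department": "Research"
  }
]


Counting 'department' values across 9 records:

  HR: 3 ###
  Support: 1 #
  Operations: 1 #
  Legal: 1 #
  Engineering: 1 #
  Design: 1 #
  Research: 1 #

Most common: HR (3 times)

HR (3 times)


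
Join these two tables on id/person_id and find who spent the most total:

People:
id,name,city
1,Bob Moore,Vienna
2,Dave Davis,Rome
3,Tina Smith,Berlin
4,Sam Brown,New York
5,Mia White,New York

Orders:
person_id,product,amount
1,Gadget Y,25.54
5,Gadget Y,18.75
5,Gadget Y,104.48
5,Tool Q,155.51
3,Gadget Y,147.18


Join on: people.id = orders.person_id

Joined rows:
  Bob Moore (Vienna) bought Gadget Y for $25.54
  Mia White (New York) bought Gadget Y for $18.75
  Mia White (New York) bought Gadget Y for $104.48
  Mia White (New York) bought Tool Q for $155.51
  Tina Smith (Berlin) bought Gadget Y for $147.18

Total per person:
  Mia White: $278.74
  Tina Smith: $147.18
  Bob Moore: $25.54

Top spender: Mia White ($278.74)

Mia White ($278.74)


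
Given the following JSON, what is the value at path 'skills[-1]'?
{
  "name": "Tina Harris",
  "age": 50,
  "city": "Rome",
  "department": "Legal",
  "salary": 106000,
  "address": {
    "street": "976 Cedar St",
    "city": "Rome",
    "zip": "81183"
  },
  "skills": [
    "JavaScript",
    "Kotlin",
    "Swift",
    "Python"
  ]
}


Query: skills[-1]
Path: skills -> last element
Value: Python

Python


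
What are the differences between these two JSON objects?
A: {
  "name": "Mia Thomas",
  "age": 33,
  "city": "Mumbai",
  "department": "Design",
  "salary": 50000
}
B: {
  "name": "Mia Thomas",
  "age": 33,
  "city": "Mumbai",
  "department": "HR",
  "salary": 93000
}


Comparing each field (in key order):
  name: same
  age: same
  city: same
  department: DIFFERENT
  salary: DIFFERENT
Differences:
  department: Design -> HR
  salary: 50000 -> 93000

2 field(s) changed

2 changes: department, salary


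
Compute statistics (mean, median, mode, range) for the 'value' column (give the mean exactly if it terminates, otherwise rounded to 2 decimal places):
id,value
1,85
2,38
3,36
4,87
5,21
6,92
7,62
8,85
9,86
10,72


Data: [85, 38, 36, 87, 21, 92, 62, 85, 86, 72]
Count: 10
Sum: 664
Mean: 664/10 = 66.4
Sorted: [21, 36, 38, 62, 72, 85, 85, 86, 87, 92]
Median: 78.5
Mode: 85 (2 times)
Range: 92 - 21 = 71
Min: 21, Max: 92

mean=66.4, median=78.5, mode=85, range=71


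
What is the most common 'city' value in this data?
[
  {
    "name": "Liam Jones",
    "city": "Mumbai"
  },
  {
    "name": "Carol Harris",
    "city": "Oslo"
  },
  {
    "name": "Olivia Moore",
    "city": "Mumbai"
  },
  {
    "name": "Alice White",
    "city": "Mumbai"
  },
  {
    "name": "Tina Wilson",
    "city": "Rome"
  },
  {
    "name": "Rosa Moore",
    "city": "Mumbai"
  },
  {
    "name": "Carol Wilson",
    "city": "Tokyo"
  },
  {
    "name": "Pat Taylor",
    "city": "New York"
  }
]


Counting 'city' values across 8 records:

  Mumbai: 4 ####
  Oslo: 1 #
  Rome: 1 #
  Tokyo: 1 #
  New York: 1 #

Most common: Mumbai (4 times)

Mumbai (4 times)


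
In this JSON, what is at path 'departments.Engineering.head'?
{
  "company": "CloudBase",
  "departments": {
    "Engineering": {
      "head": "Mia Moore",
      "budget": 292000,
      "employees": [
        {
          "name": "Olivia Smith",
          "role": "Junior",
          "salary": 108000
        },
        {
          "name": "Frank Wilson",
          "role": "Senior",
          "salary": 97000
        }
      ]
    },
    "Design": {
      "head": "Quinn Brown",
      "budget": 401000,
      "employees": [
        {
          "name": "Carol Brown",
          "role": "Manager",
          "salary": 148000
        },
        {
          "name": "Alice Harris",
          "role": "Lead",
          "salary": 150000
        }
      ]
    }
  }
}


Path: departments.Engineering.head

Navigate:
  -> departments
  -> Engineering
  -> head = 'Mia Moore'

Mia Moore


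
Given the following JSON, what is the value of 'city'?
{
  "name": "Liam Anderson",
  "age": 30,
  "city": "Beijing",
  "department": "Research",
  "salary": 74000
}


Looking up field 'city'
Value: Beijing

Beijing


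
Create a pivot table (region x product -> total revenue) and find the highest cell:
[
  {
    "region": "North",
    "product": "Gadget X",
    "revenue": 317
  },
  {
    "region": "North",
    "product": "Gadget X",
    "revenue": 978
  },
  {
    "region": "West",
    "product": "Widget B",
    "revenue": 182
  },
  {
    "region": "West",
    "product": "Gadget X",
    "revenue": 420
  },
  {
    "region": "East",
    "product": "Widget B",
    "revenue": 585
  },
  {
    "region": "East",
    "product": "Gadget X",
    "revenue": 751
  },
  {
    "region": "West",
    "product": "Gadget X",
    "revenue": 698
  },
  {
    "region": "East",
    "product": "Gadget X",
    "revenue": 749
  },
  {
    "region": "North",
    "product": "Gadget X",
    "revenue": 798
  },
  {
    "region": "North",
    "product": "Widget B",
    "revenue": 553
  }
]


Pivot: region (rows) x product (columns) -> total revenue

     Gadget X      Widget B    
East          1500           585  
North         2093           553  
West          1118           182  

Highest: North / Gadget X = $2093

North / Gadget X = $2093


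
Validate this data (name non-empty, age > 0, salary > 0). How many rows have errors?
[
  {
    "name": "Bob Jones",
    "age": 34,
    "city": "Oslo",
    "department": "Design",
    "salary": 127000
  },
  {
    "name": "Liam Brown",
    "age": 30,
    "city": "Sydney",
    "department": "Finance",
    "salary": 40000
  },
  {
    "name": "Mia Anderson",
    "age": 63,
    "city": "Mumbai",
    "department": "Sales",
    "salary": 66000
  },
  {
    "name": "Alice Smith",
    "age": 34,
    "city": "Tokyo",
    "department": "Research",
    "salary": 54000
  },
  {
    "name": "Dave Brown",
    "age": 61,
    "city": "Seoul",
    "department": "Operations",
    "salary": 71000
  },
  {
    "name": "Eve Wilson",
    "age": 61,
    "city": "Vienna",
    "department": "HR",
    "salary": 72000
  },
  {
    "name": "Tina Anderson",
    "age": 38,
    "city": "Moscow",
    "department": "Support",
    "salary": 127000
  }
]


Validating 7 records:
Rules: name non-empty, age > 0, salary > 0

  Row 1 (Bob Jones): OK
  Row 2 (Liam Brown): OK
  Row 3 (Mia Anderson): OK
  Row 4 (Alice Smith): OK
  Row 5 (Dave Brown): OK
  Row 6 (Eve Wilson): OK
  Row 7 (Tina Anderson): OK

Total errors: 0

0 errors


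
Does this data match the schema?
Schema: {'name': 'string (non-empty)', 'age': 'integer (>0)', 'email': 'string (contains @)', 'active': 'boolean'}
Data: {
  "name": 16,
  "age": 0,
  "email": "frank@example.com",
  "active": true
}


Validating each field against schema:
  name: FAIL (16 is not a string)
  age: FAIL (0 is not > 0)
  email: OK (string with @)
  active: OK (boolean)

Result: INVALID (2 errors: name, age)

INVALID (2 errors: name, age)


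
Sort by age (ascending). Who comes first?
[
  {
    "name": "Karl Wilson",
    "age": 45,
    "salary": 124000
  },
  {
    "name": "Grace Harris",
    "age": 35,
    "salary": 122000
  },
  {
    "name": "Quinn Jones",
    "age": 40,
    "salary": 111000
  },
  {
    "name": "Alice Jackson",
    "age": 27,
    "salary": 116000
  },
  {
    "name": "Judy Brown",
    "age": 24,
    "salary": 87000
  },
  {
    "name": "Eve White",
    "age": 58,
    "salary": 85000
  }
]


Sort by: age (ascending)

Sorted order:
  1. Judy Brown (age = 24)
  2. Alice Jackson (age = 27)
  3. Grace Harris (age = 35)
  4. Quinn Jones (age = 40)
  5. Karl Wilson (age = 45)
  6. Eve White (age = 58)

First: Judy Brown

Judy Brown


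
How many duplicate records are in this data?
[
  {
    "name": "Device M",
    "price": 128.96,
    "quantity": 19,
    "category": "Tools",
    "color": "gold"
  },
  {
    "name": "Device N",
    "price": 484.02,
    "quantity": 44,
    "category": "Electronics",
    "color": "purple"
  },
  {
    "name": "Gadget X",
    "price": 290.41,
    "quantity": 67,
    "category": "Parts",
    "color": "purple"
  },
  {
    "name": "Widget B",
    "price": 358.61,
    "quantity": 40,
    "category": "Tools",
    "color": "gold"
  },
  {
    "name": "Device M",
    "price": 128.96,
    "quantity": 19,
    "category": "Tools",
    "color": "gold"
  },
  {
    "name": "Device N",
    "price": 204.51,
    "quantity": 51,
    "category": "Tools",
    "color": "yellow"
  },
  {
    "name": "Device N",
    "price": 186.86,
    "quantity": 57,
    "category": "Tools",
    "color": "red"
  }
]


Checking 7 records for duplicates:

  Row 1: Device M ($128.96, qty 19)
  Row 2: Device N ($484.02, qty 44)
  Row 3: Gadget X ($290.41, qty 67)
  Row 4: Widget B ($358.61, qty 40)
  Row 5: Device M ($128.96, qty 19) <-- DUPLICATE
  Row 6: Device N ($204.51, qty 51)
  Row 7: Device N ($186.86, qty 57)

Duplicates found: 1
Unique records: 6

1 duplicates, 6 unique


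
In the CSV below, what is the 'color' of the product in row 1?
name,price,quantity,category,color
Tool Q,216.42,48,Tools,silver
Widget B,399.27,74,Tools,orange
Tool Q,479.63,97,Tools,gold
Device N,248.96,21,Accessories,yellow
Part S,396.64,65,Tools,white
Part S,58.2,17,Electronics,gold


Query: Row 1 ('Tool Q'), column 'color'
Value: silver

silver


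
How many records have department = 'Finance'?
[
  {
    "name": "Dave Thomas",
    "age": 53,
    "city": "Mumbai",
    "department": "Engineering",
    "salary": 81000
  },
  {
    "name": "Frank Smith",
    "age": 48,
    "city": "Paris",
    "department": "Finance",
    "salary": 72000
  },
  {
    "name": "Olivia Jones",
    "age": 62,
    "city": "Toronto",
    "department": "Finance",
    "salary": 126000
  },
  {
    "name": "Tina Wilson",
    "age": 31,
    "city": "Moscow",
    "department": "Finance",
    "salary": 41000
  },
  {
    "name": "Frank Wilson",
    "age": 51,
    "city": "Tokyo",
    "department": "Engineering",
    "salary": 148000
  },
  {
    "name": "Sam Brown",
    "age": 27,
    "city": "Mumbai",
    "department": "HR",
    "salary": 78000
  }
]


Data: 6 records
Condition: department = 'Finance'

Checking each record:
  Dave Thomas: Engineering
  Frank Smith: Finance MATCH
  Olivia Jones: Finance MATCH
  Tina Wilson: Finance MATCH
  Frank Wilson: Engineering
  Sam Brown: HR

Count: 3

3


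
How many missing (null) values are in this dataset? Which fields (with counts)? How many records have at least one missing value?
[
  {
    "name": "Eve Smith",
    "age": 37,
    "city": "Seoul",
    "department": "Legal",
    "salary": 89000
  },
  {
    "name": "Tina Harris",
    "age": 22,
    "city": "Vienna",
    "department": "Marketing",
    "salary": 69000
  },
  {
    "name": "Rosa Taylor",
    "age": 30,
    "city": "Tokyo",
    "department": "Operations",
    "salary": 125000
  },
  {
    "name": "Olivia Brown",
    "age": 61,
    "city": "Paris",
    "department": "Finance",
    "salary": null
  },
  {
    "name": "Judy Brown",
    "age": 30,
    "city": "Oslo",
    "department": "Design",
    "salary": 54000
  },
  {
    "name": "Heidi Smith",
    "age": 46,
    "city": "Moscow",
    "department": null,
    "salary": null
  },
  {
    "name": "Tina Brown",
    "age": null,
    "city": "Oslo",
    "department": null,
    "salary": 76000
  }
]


Checking for missing (null) values in 7 records:

  Eve Smith: complete
  Tina Harris: complete
  Rosa Taylor: complete
  Olivia Brown: salary
  Judy Brown: complete
  Heidi Smith: department, salary
  Tina Brown: age, department

Per field:
  name: 0 missing
  age: 1 missing
  city: 0 missing
  department: 2 missing
  salary: 2 missing

Total missing values: 5
Records with any missing: 3

5 missing values (age: 1, department: 2, salary: 2); 3 incomplete records


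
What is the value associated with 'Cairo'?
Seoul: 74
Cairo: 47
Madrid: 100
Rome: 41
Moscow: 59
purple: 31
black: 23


Looking up key 'Cairo'
Value: 47

47


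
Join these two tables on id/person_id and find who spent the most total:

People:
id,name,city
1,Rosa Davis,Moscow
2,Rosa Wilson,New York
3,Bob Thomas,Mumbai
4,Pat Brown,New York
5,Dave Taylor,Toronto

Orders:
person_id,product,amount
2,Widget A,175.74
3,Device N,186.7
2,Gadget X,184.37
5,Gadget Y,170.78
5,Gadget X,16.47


Join on: people.id = orders.person_id

Joined rows:
  Rosa Wilson (New York) bought Widget A for $175.74
  Bob Thomas (Mumbai) bought Device N for $186.7
  Rosa Wilson (New York) bought Gadget X for $184.37
  Dave Taylor (Toronto) bought Gadget Y for $170.78
  Dave Taylor (Toronto) bought Gadget X for $16.47

Total per person:
  Rosa Wilson: $360.11
  Dave Taylor: $187.25
  Bob Thomas: $186.70

Top spender: Rosa Wilson ($360.11)

Rosa Wilson ($360.11)


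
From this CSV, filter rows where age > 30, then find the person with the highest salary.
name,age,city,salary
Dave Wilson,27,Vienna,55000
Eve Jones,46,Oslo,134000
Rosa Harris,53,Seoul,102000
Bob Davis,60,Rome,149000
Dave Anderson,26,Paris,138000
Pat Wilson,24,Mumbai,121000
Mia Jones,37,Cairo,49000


Filter: age > 30
Sort by: salary (descending)

Filtered records (4):
  Bob Davis, age 60, salary $149000
  Eve Jones, age 46, salary $134000
  Rosa Harris, age 53, salary $102000
  Mia Jones, age 37, salary $49000

Highest salary: Bob Davis ($149000)

Bob Davis


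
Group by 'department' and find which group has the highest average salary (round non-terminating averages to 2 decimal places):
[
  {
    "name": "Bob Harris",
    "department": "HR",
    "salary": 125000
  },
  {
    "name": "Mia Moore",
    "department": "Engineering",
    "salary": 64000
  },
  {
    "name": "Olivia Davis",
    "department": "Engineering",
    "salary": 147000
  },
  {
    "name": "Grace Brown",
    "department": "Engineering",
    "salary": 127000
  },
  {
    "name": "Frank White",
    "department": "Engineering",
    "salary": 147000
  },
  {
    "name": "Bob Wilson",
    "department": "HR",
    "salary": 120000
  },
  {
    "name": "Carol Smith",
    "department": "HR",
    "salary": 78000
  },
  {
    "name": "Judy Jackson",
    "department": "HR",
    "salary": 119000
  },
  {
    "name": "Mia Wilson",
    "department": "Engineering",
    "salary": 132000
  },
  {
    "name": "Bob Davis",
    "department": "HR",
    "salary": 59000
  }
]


Group by: department

Groups:
  Engineering: 5 people, avg salary = 617000/5 = $123400
  HR: 5 people, avg salary = 501000/5 = $100200

Highest average salary: Engineering ($123400)

Engineering ($123400)


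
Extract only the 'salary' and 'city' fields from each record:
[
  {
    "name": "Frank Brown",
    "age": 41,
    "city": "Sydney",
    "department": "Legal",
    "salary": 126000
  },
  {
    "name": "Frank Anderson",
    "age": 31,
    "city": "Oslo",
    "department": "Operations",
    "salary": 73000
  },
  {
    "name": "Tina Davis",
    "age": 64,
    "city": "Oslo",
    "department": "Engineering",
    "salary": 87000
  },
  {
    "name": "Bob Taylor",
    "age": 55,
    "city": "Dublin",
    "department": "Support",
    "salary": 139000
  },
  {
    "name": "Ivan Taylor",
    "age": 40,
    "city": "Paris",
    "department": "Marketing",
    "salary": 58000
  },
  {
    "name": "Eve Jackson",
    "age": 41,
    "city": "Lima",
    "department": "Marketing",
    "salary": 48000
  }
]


Original: 6 records with fields: name, age, city, department, salary
Keep: ['salary', 'city']
Drop: ['name', 'age', 'department']
Result: 6 records, 2 fields each

[
  {
    "salary": 126000,
    "city": "Sydney"
  },
  {
    "salary": 73000,
    "city": "Oslo"
  },
  {
    "salary": 87000,
    "city": "Oslo"
  },
  {
    "salary": 139000,
    "city": "Dublin"
  },
  {
    "salary": 58000,
    "city": "Paris"
  },
  {
    "salary": 48000,
    "city": "Lima"
  }
]


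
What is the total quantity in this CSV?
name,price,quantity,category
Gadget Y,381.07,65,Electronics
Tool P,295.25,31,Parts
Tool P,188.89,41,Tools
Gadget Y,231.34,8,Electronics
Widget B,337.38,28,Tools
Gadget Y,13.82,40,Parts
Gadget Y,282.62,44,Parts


Computing total quantity:
Values: [65, 31, 41, 8, 28, 40, 44]
Sum = 257

257


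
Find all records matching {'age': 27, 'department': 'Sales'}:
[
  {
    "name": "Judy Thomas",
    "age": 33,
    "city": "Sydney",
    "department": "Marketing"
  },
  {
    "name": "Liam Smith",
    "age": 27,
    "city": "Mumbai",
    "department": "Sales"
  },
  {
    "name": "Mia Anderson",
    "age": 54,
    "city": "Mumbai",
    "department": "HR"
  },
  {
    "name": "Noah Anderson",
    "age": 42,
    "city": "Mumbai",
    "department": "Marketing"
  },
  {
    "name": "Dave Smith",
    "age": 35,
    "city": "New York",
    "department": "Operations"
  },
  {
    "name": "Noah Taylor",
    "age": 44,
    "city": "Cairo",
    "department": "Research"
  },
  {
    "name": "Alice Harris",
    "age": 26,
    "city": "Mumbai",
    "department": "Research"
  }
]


Search criteria: {'age': 27, 'department': 'Sales'}

Checking 7 records:
  Judy Thomas: {age: 33, department: Marketing}
  Liam Smith: {age: 27, department: Sales} <-- MATCH
  Mia Anderson: {age: 54, department: HR}
  Noah Anderson: {age: 42, department: Marketing}
  Dave Smith: {age: 35, department: Operations}
  Noah Taylor: {age: 44, department: Research}
  Alice Harris: {age: 26, department: Research}

Matches: ["Liam Smith"]

["Liam Smith"]


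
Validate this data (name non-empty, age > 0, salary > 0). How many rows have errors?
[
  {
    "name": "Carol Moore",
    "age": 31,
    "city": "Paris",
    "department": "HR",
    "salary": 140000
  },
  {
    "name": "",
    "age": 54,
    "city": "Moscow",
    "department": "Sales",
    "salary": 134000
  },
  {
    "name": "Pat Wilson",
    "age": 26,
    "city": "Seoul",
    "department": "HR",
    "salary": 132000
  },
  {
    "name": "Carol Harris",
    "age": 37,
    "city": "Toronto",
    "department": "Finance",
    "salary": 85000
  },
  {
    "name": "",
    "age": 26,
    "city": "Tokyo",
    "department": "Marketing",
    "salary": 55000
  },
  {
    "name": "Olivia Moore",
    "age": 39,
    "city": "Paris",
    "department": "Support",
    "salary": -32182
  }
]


Validating 6 records:
Rules: name non-empty, age > 0, salary > 0

  Row 1 (Carol Moore): OK
  Row 2 (???): empty name
  Row 3 (Pat Wilson): OK
  Row 4 (Carol Harris): OK
  Row 5 (???): empty name
  Row 6 (Olivia Moore): negative salary: -32182

Total errors: 3

3 errors
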